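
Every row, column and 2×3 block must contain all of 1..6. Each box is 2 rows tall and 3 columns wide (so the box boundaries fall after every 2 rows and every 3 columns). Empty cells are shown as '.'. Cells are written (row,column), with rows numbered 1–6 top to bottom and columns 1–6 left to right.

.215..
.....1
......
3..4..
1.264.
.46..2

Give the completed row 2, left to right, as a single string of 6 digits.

453261

(4,3) = 5: row 4 has {3,4}; col 3 has {1,2,6}; box has {3} → only 5 remains.
(4,6) = 6: row 4 has {3,4,5}; col 6 has {1,2}; box has {4} → only 6 remains.
(6,1) = 5: row 6 has {2,4,6}; col 1 has {1,3}; box has {1,2,4,6} → only 5 remains.
(3,3) = 4: row 3 has {}; col 3 has {1,2,5,6}; box has {3,5} → only 4 remains.
(4,2) = 1: row 4 has {3,4,5,6}; col 2 has {2,4}; box has {3,4,5} → only 1 remains.
(4,5) = 2: row 4 has {1,3,4,5,6}; col 5 has {4}; box has {4,6} → only 2 remains.
(5,2) = 3: row 5 has {1,2,4,6}; col 2 has {1,2,4}; box has {1,2,4,5,6} → only 3 remains.
(5,6) = 5: row 5 has {1,2,3,4,6}; col 6 has {1,2,6}; box has {2,4,6} → only 5 remains.
(2,3) = 3: row 2 has {1}; col 3 has {1,2,4,5,6}; box has {1,2} → only 3 remains.
(2,4) = 2: row 2 has {1,3}; col 4 has {4,5,6}; box has {1,5} → only 2 remains.
(2,5) = 6: row 2 has {1,2,3}; col 5 has {2,4}; box has {1,2,5} → only 6 remains.
(3,2) = 6: row 3 has {4}; col 2 has {1,2,3,4}; box has {1,3,4,5} → only 6 remains.
(3,6) = 3: row 3 has {4,6}; col 6 has {1,2,5,6}; box has {2,4,6} → only 3 remains.
(1,5) = 3: row 1 has {1,2,5}; col 5 has {2,4,6}; box has {1,2,5,6} → only 3 remains.
(1,6) = 4: row 1 has {1,2,3,5}; col 6 has {1,2,3,5,6}; box has {1,2,3,5,6} → only 4 remains.
(2,1) = 4: row 2 has {1,2,3,6}; col 1 has {1,3,5}; box has {1,2,3} → only 4 remains.
(2,2) = 5: row 2 has {1,2,3,4,6}; col 2 has {1,2,3,4,6}; box has {1,2,3,4} → only 5 remains.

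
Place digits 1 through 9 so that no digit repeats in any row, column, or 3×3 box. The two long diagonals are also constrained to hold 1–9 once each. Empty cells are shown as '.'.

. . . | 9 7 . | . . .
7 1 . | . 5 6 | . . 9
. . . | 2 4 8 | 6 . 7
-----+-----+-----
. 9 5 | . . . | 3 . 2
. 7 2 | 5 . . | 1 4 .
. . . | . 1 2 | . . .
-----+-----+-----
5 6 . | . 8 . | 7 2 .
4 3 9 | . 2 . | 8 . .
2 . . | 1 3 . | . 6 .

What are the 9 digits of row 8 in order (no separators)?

439627851

r2c4 = 3 (sole candidate).
r2c8 = 8 (sole candidate).
r3c2 = 5 (sole candidate).
r3c3 = 3 (sole candidate).
r3c8 = 1 (sole candidate).
r4c5 = 6 (sole candidate).
r4c8 = 7 (sole candidate).
r5c5 = 9 (sole candidate).
r5c6 = 3 (sole candidate).
r7c3 = 1 (sole candidate).
r7c4 = 4 (sole candidate).
r7c6 = 9 (sole candidate).
r7c9 = 3 (sole candidate).
r8c8 = 5: row 8 has {2,3,4,8,9}; col 8 has {1,2,4,6,7,8}; box has {2,3,6,7,8}; main diagonal has {1,2,3,7,9} → only 5 remains.
r8c9 = 1: row 8 has {2,3,4,5,8,9}; col 9 has {2,3,7,9}; box has {2,3,5,6,7,8} → only 1 remains.
r9c2 = 8 (sole candidate).
r9c3 = 7 (sole candidate).
r9c6 = 5 (sole candidate).
r9c9 = 4 (sole candidate).
r1c6 = 1 (sole candidate).
r1c8 = 3 (sole candidate).
r1c9 = 5 (sole candidate).
r2c3 = 4 (sole candidate).
r2c7 = 2 (sole candidate).
r3c1 = 9 (sole candidate).
r4c4 = 8 (sole candidate).
r4c6 = 4 (sole candidate).
r6c2 = 4 (sole candidate).
r6c4 = 7 (sole candidate).
r6c8 = 9 (sole candidate).
r8c4 = 6: row 8 has {1,2,3,4,5,8,9}; col 4 has {1,2,3,4,5,7,8,9}; box has {1,2,3,4,5,8,9} → only 6 remains.
r8c6 = 7: row 8 has {1,2,3,4,5,6,8,9}; col 6 has {1,2,3,4,5,6,8,9}; box has {1,2,3,4,5,6,8,9} → only 7 remains.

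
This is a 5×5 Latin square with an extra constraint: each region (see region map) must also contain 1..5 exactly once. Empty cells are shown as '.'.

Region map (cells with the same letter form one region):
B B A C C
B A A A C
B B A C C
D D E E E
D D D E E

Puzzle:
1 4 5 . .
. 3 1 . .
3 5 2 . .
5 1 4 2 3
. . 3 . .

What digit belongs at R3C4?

R1C4 = 3: row 1 has {1,4,5}; col 4 has {2}; region has {} → only 3 remains.
R1C5 = 2: row 1 has {1,3,4,5}; col 5 has {3}; region has {3} → only 2 remains.
R2C1 = 2: row 2 has {1,3}; col 1 has {1,3,5}; region has {1,3,4,5} → only 2 remains.
R2C4 = 4: row 2 has {1,2,3}; col 4 has {2,3}; region has {1,2,3,5} → only 4 remains.
R2C5 = 5: row 2 has {1,2,3,4}; col 5 has {2,3}; region has {2,3} → only 5 remains.
R3C4 = 1: row 3 has {2,3,5}; col 4 has {2,3,4}; region has {2,3,5} → only 1 remains.

1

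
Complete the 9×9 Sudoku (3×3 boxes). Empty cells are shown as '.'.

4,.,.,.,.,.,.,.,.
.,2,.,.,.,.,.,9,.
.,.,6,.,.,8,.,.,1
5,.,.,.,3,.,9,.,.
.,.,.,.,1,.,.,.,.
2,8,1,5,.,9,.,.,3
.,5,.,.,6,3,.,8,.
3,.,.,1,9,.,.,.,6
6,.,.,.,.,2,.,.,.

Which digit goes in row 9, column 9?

row 4, column 8 = 1: in row 4, 1 can only go here (every other open cell in that row sees a 1).
row 8, column 3 = 8: in row 8, 8 can only go here (every other open cell in that row sees an 8).
row 2, column 1 = 8: in column 1, 8 can only go here (every other open cell in that column sees an 8).
row 2, column 6 = 1: in row 2, 1 can only go here (every other open cell in that row sees a 1).
row 1, column 2 = 1: in row 1, 1 can only go here (every other open cell in that row sees a 1).
row 9, column 7 = 1: in row 9, 1 can only go here (every other open cell in that row sees a 1).
row 7, column 1 = 1: in row 7, 1 can only go here (every other open cell in that row sees a 1).
row 9, column 8 = 3: in row 9, 3 can only go here (every other open cell in that row sees a 3).
row 7, column 3 = 2: in column 3, 2 can only go here (every other open cell in that column sees a 2).
row 7, column 9 = 9: in row 7, 9 can only go here (every other open cell in that row sees a 9).
row 9, column 5 = 8: in column 5, 8 can only go here (every other open cell in that column sees an 8).
row 9, column 9 = 5: in row 9, 5 can only go here (every other open cell in that row sees a 5).

5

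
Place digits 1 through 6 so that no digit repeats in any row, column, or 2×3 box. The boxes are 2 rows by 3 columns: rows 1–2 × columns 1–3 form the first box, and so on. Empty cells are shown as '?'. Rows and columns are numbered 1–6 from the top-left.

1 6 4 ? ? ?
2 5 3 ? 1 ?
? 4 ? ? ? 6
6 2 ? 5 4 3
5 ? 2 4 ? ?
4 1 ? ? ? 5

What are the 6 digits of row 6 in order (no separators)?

416235

R1C6 = 2: row 1 has {1,4,6}; col 6 has {3,5,6}; box has {1} → only 2 remains.
R2C4 = 6: row 2 has {1,2,3,5}; col 4 has {4,5}; box has {1,2} → only 6 remains.
R2C6 = 4: row 2 has {1,2,3,5,6}; col 6 has {2,3,5,6}; box has {1,2,6} → only 4 remains.
R3C1 = 3: row 3 has {4,6}; col 1 has {1,2,4,5,6}; box has {2,4,6} → only 3 remains.
R3C5 = 2: row 3 has {3,4,6}; col 5 has {1,4}; box has {3,4,5,6} → only 2 remains.
R4C3 = 1: row 4 has {2,3,4,5,6}; col 3 has {2,3,4}; box has {2,3,4,6} → only 1 remains.
R5C2 = 3: row 5 has {2,4,5}; col 2 has {1,2,4,5,6}; box has {1,2,4,5} → only 3 remains.
R5C5 = 6: row 5 has {2,3,4,5}; col 5 has {1,2,4}; box has {4,5} → only 6 remains.
R5C6 = 1: row 5 has {2,3,4,5,6}; col 6 has {2,3,4,5,6}; box has {4,5,6} → only 1 remains.
R6C3 = 6: row 6 has {1,4,5}; col 3 has {1,2,3,4}; box has {1,2,3,4,5} → only 6 remains.
R6C5 = 3: row 6 has {1,4,5,6}; col 5 has {1,2,4,6}; box has {1,4,5,6} → only 3 remains.
R1C4 = 3: row 1 has {1,2,4,6}; col 4 has {4,5,6}; box has {1,2,4,6} → only 3 remains.
R1C5 = 5: row 1 has {1,2,3,4,6}; col 5 has {1,2,3,4,6}; box has {1,2,3,4,6} → only 5 remains.
R3C3 = 5: row 3 has {2,3,4,6}; col 3 has {1,2,3,4,6}; box has {1,2,3,4,6} → only 5 remains.
R3C4 = 1: row 3 has {2,3,4,5,6}; col 4 has {3,4,5,6}; box has {2,3,4,5,6} → only 1 remains.
R6C4 = 2: row 6 has {1,3,4,5,6}; col 4 has {1,3,4,5,6}; box has {1,3,4,5,6} → only 2 remains.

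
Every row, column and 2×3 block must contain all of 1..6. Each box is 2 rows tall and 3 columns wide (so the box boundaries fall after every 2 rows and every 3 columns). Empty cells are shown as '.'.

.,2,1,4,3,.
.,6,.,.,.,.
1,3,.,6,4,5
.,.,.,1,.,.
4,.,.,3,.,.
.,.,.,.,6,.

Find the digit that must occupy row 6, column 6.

row 1, column 1 = 5: row 1 has {1,2,3,4}; col 1 has {1,4}; box has {1,2,6} → only 5 remains.
row 1, column 6 = 6: row 1 has {1,2,3,4,5}; col 6 has {5}; box has {3,4} → only 6 remains.
row 2, column 1 = 3: row 2 has {6}; col 1 has {1,4,5}; box has {1,2,5,6} → only 3 remains.
row 2, column 3 = 4: row 2 has {3,6}; col 3 has {1}; box has {1,2,3,5,6} → only 4 remains.
row 3, column 3 = 2: row 3 has {1,3,4,5,6}; col 3 has {1,4}; box has {1,3} → only 2 remains.
row 4, column 1 = 6: row 4 has {1}; col 1 has {1,3,4,5}; box has {1,2,3} → only 6 remains.
row 4, column 3 = 5: row 4 has {1,6}; col 3 has {1,2,4}; box has {1,2,3,6} → only 5 remains.
row 4, column 5 = 2: row 4 has {1,5,6}; col 5 has {3,4,6}; box has {1,4,5,6} → only 2 remains.
row 4, column 6 = 3: row 4 has {1,2,5,6}; col 6 has {5,6}; box has {1,2,4,5,6} → only 3 remains.
row 5, column 3 = 6: row 5 has {3,4}; col 3 has {1,2,4,5}; box has {4} → only 6 remains.
row 6, column 1 = 2: row 6 has {6}; col 1 has {1,3,4,5,6}; box has {4,6} → only 2 remains.
row 6, column 3 = 3: row 6 has {2,6}; col 3 has {1,2,4,5,6}; box has {2,4,6} → only 3 remains.
row 6, column 4 = 5: row 6 has {2,3,6}; col 4 has {1,3,4,6}; box has {3,6} → only 5 remains.
row 2, column 4 = 2: row 2 has {3,4,6}; col 4 has {1,3,4,5,6}; box has {3,4,6} → only 2 remains.
row 2, column 6 = 1: row 2 has {2,3,4,6}; col 6 has {3,5,6}; box has {2,3,4,6} → only 1 remains.
row 4, column 2 = 4: row 4 has {1,2,3,5,6}; col 2 has {2,3,6}; box has {1,2,3,5,6} → only 4 remains.
row 5, column 5 = 1: row 5 has {3,4,6}; col 5 has {2,3,4,6}; box has {3,5,6} → only 1 remains.
row 5, column 6 = 2: row 5 has {1,3,4,6}; col 6 has {1,3,5,6}; box has {1,3,5,6} → only 2 remains.
row 6, column 2 = 1: row 6 has {2,3,5,6}; col 2 has {2,3,4,6}; box has {2,3,4,6} → only 1 remains.
row 6, column 6 = 4: row 6 has {1,2,3,5,6}; col 6 has {1,2,3,5,6}; box has {1,2,3,5,6} → only 4 remains.

4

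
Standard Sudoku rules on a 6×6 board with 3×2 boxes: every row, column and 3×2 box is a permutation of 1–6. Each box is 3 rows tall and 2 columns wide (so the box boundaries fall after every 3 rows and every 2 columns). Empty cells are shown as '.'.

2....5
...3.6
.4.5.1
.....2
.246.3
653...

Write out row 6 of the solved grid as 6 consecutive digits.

row 2, column 2 = 1: row 2 has {3,6}; col 2 has {2,4,5}; box has {2,4} → only 1 remains.
row 2, column 3 = 2: row 2 has {1,3,6}; col 3 has {3,4}; box has {3,5} → only 2 remains.
row 2, column 5 = 4: row 2 has {1,2,3,6}; col 5 has {}; box has {1,5,6} → only 4 remains.
row 3, column 1 = 3: row 3 has {1,4,5}; col 1 has {2,6}; box has {1,2,4} → only 3 remains.
row 3, column 3 = 6: row 3 has {1,3,4,5}; col 3 has {2,3,4}; box has {2,3,5} → only 6 remains.
row 3, column 5 = 2: row 3 has {1,3,4,5,6}; col 5 has {4}; box has {1,4,5,6} → only 2 remains.
row 4, column 2 = 3: row 4 has {2}; col 2 has {1,2,4,5}; box has {2,5,6} → only 3 remains.
row 4, column 4 = 1: row 4 has {2,3}; col 4 has {3,5,6}; box has {3,4,6} → only 1 remains.
row 5, column 1 = 1: row 5 has {2,3,4,6}; col 1 has {2,3,6}; box has {2,3,5,6} → only 1 remains.
row 5, column 5 = 5: row 5 has {1,2,3,4,6}; col 5 has {2,4}; box has {2,3} → only 5 remains.
row 6, column 4 = 2: row 6 has {3,5,6}; col 4 has {1,3,5,6}; box has {1,3,4,6} → only 2 remains.
row 6, column 5 = 1: row 6 has {2,3,5,6}; col 5 has {2,4,5}; box has {2,3,5} → only 1 remains.
row 6, column 6 = 4: row 6 has {1,2,3,5,6}; col 6 has {1,2,3,5,6}; box has {1,2,3,5} → only 4 remains.

653214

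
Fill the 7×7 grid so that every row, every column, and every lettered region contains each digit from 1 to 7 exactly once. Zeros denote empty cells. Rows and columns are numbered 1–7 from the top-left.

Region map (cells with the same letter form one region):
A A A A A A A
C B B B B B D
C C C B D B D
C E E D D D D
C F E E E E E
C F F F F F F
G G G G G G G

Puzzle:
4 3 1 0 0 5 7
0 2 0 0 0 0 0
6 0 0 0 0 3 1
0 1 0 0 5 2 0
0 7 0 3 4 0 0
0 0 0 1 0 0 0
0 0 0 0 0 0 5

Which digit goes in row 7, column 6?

row 3, column 5 = 7 (sole candidate).
row 5, column 6 = 6 (sole candidate).
row 5, column 7 = 2 (sole candidate).
row 6, column 6 = 4 (sole candidate).
row 4, column 3 = 7 (sole candidate).
row 5, column 3 = 5 (sole candidate).
row 4, column 1 = 3 (sole candidate).
row 5, column 1 = 1 (sole candidate).
row 2, column 7 = 3 (hidden single in row 2).
row 6, column 7 = 6 (sole candidate).
row 4, column 7 = 4 (sole candidate).
row 6, column 2 = 5 (sole candidate).
row 3, column 2 = 4 (sole candidate).
row 3, column 3 = 2 (sole candidate).
row 3, column 4 = 5 (sole candidate).
row 4, column 4 = 6 (sole candidate).
row 6, column 1 = 7 (sole candidate).
row 6, column 3 = 3 (sole candidate).
row 6, column 5 = 2 (sole candidate).
row 7, column 1 = 2 (sole candidate).
row 7, column 2 = 6 (sole candidate).
row 7, column 3 = 4 (sole candidate).
row 7, column 4 = 7 (sole candidate).
row 7, column 6 = 1: row 7 has {2,4,5,6,7}; col 6 has {2,3,4,5,6}; region has {2,4,5,6,7} → only 1 remains.

1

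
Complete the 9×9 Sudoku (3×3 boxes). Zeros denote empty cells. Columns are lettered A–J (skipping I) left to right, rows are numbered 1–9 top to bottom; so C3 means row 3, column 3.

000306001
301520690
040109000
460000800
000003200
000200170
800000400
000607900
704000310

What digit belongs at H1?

D7 = 9: row 7 has {4,8}; col 4 has {1,2,3,5,6}; box has {6,7} → only 9 remains.
D9 = 8: row 9 has {1,3,4,7}; col 4 has {1,2,3,5,6,9}; box has {6,7,9} → only 8 remains.
E9 = 5: row 9 has {1,3,4,7,8}; col 5 has {2}; box has {6,7,8,9} → only 5 remains.
F9 = 2: row 9 has {1,3,4,5,7,8}; col 6 has {3,6,7,9}; box has {5,6,7,8,9} → only 2 remains.
J9 = 6: row 9 has {1,2,3,4,5,7,8}; col 9 has {1}; box has {1,3,4,9} → only 6 remains.
D4 = 7: row 4 has {4,6,8}; col 4 has {1,2,3,5,6,8,9}; box has {2,3} → only 7 remains.
D5 = 4: row 5 has {2,3}; col 4 has {1,2,3,5,6,7,8,9}; box has {2,3,7} → only 4 remains.
F7 = 1: row 7 has {4,8,9}; col 6 has {2,3,6,7,9}; box has {2,5,6,7,8,9} → only 1 remains.
B9 = 9: row 9 has {1,2,3,4,5,6,7,8}; col 2 has {4,6}; box has {4,7,8} → only 9 remains.
F4 = 5: row 4 has {4,6,7,8}; col 6 has {1,2,3,6,7,9}; box has {2,3,4,7} → only 5 remains.
H4 = 3: row 4 has {4,5,6,7,8}; col 8 has {1,7,9}; box has {1,2,7,8} → only 3 remains.
J4 = 9: row 4 has {3,4,5,6,7,8}; col 9 has {1,6}; box has {1,2,3,7,8} → only 9 remains.
J5 = 5: row 5 has {2,3,4}; col 9 has {1,6,9}; box has {1,2,3,7,8,9} → only 5 remains.
F6 = 8: row 6 has {1,2,7}; col 6 has {1,2,3,5,6,7,9}; box has {2,3,4,5,7} → only 8 remains.
J6 = 4: row 6 has {1,2,7,8}; col 9 has {1,5,6,9}; box has {1,2,3,5,7,8,9} → only 4 remains.
E7 = 3: row 7 has {1,4,8,9}; col 5 has {2,5}; box has {1,2,5,6,7,8,9} → only 3 remains.
E8 = 4: row 8 has {6,7,9}; col 5 has {2,3,5}; box has {1,2,3,5,6,7,8,9} → only 4 remains.
F2 = 4: row 2 has {1,2,3,5,6,9}; col 6 has {1,2,3,5,6,7,8,9}; box has {1,2,3,5,6,9} → only 4 remains.
C4 = 2: row 4 has {3,4,5,6,7,8,9}; col 3 has {1,4}; box has {4,6} → only 2 remains.
E4 = 1: row 4 has {2,3,4,5,6,7,8,9}; col 5 has {2,3,4,5}; box has {2,3,4,5,7,8} → only 1 remains.
H5 = 6: row 5 has {2,3,4,5}; col 8 has {1,3,7,9}; box has {1,2,3,4,5,7,8,9} → only 6 remains.
E5 = 9: row 5 has {2,3,4,5,6}; col 5 has {1,2,3,4,5}; box has {1,2,3,4,5,7,8} → only 9 remains.
E6 = 6: row 6 has {1,2,4,7,8}; col 5 has {1,2,3,4,5,9}; box has {1,2,3,4,5,7,8,9} → only 6 remains.
A5 = 1: row 5 has {2,3,4,5,6,9}; col 1 has {3,4,7,8}; box has {2,4,6} → only 1 remains.
H1 = 4: in row 1, 4 can only go here (every other open cell in that row sees a 4).

4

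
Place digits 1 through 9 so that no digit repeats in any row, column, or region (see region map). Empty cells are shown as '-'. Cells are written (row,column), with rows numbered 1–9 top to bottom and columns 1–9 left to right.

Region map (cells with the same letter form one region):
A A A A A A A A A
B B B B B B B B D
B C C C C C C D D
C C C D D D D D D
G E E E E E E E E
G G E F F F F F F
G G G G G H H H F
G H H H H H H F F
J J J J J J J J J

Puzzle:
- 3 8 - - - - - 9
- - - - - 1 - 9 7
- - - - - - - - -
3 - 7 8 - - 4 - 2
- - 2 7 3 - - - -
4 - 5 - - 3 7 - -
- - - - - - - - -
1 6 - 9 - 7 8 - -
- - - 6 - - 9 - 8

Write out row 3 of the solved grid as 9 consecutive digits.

789426513

(3,1) = 7: in row 3, 7 can only go here (every other open cell in that row sees a 7).
(5,1) = 5 (hidden single in row 5).
(9,1) = 2 (sole candidate).
(1,1) = 6 (sole candidate).
(2,1) = 8 (sole candidate).
(7,1) = 9 (sole candidate).
(6,5) = 9 (hidden single in row 6).
(8,3) = 3 (hidden single in row 8).
(7,3) = 6 (sole candidate).
(2,3) = 4 (sole candidate).
(9,3) = 1 (sole candidate).
(3,3) = 9: row 3 has {7}; col 3 has {1,2,3,4,5,6,7,8}; region has {3,7} → only 9 remains.
(4,6) = 9 (hidden single in row 4).
(5,2) = 9 (hidden single in row 5).
(7,4) = 3 (hidden single in row 7).
(2,7) = 3 (hidden single in row 2).
(2,5) = 6 (hidden single in row 2).
(4,8) = 6 (hidden single in row 4).
(6,9) = 6 (hidden single in row 6).
(9,8) = 3 (hidden single in row 9).
(3,9) = 3: in row 3, 3 can only go here (every other open cell in that row sees a 3).
(1,8) = 7 (hidden single in column 8).
(6,8) = 8 (hidden single in region F).
(6,2) = 2 (sole candidate).
(6,4) = 1 (sole candidate).
(2,2) = 5 (sole candidate).
(2,4) = 2 (sole candidate).
(4,2) = 1 (sole candidate).
(4,5) = 5 (sole candidate).
(3,8) = 1: row 3 has {3,7,9}; col 8 has {3,6,7,8,9}; region has {2,3,4,5,6,7,8,9} → only 1 remains.
(5,8) = 4 (sole candidate).
(5,9) = 1 (sole candidate).
(5,7) = 6 (sole candidate).
(5,6) = 8 (sole candidate).
(3,6) = 6: in row 3, 6 can only go here (every other open cell in that row sees a 6).
(7,7) = 1 (hidden single in row 7).
(1,5) = 1 (hidden single in row 1).
(9,6) = 5 (hidden single in row 9).
(8,8) = 2 (hidden single in region F).
(7,8) = 5 (sole candidate).
(7,9) = 4 (sole candidate).
(8,5) = 4 (sole candidate).
(8,9) = 5 (sole candidate).
(9,5) = 7 (sole candidate).
(7,5) = 8 (sole candidate).
(7,6) = 2 (sole candidate).
(9,2) = 4 (sole candidate).
(1,6) = 4 (sole candidate).
(3,2) = 8: row 3 has {1,3,6,7,9}; col 2 has {1,2,3,4,5,6,9}; region has {1,3,6,7,9} → only 8 remains.
(3,5) = 2: row 3 has {1,3,6,7,8,9}; col 5 has {1,3,4,5,6,7,8,9}; region has {1,3,6,7,8,9} → only 2 remains.
(3,7) = 5: row 3 has {1,2,3,6,7,8,9}; col 7 has {1,3,4,6,7,8,9}; region has {1,2,3,6,7,8,9} → only 5 remains.
(7,2) = 7 (sole candidate).
(1,4) = 5 (sole candidate).
(1,7) = 2 (sole candidate).
(3,4) = 4: row 3 has {1,2,3,5,6,7,8,9}; col 4 has {1,2,3,5,6,7,8,9}; region has {1,2,3,5,6,7,8,9} → only 4 remains.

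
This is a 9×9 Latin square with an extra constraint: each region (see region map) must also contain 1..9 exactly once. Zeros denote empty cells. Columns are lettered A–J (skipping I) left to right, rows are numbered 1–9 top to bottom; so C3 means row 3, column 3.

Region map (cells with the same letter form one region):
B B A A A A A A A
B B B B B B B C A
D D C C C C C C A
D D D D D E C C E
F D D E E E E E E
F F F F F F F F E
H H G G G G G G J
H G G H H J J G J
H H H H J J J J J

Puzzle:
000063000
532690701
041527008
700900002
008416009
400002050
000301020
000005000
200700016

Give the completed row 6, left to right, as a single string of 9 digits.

496872153

D1 = 2 (sole candidate).
F4 = 8 (sole candidate).
A5 = 3 (sole candidate).
G5 = 5 (sole candidate).
H5 = 7 (sole candidate).
J6 = 3: row 6 has {2,4,5}; col 9 has {1,2,6,8,9}; region has {1,2,4,5,6,7,8,9} → only 3 remains.
F2 = 4 (sole candidate).
H2 = 8 (sole candidate).
A3 = 6 (sole candidate).
B5 = 2 (sole candidate).
F9 = 9 (sole candidate).
B4 = 1 (hidden single in row 4).
B1 = 8 (sole candidate).
B9 = 5 (sole candidate).
A1 = 1 (sole candidate).
D8 = 1 (hidden single in row 8).
G8 = 2 (hidden single in row 8).
D6 = 8: row 6 has {2,3,4,5}; col 4 has {1,2,3,4,5,6,7,9}; region has {2,3,4,5} → only 8 remains.
E6 = 7: row 6 has {2,3,4,5,8}; col 5 has {1,2,6,9}; region has {2,3,4,5,8} → only 7 remains.
G6 = 1: in row 6, 1 can only go here (every other open cell in that row sees a 1).
E8 = 3 (hidden single in row 8).
E4 = 5 (sole candidate).
C9 = 4 (sole candidate).
E9 = 8 (sole candidate).
G9 = 3 (sole candidate).
G3 = 9 (sole candidate).
H3 = 3 (sole candidate).
C4 = 3 (sole candidate).
E7 = 4 (sole candidate).
J7 = 7 (sole candidate).
J8 = 4 (sole candidate).
G1 = 4 (sole candidate).
H1 = 9 (sole candidate).
J1 = 5 (sole candidate).
G4 = 6 (sole candidate).
H4 = 4 (sole candidate).
G7 = 8 (sole candidate).
H8 = 6 (sole candidate).
C1 = 7 (sole candidate).
A7 = 9 (sole candidate).
B7 = 6 (sole candidate).
C7 = 5 (sole candidate).
A8 = 8 (sole candidate).
C8 = 9 (sole candidate).
B6 = 9: row 6 has {1,2,3,4,5,7,8}; col 2 has {1,2,3,4,5,6,8}; region has {1,2,3,4,5,7,8} → only 9 remains.
C6 = 6: row 6 has {1,2,3,4,5,7,8,9}; col 3 has {1,2,3,4,5,7,8,9}; region has {1,2,3,4,5,7,8,9} → only 6 remains.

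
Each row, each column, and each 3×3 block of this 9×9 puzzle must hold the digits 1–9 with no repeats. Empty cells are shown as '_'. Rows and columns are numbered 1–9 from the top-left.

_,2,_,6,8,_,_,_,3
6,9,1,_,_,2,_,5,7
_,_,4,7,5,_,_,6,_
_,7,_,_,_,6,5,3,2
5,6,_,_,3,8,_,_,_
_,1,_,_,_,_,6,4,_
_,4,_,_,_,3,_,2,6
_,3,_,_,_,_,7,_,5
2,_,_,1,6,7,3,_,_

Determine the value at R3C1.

R1C1 = 7 (sole candidate).
R1C3 = 5 (sole candidate).
R2C5 = 4 (sole candidate).
R2C7 = 8 (sole candidate).
R3C2 = 8 (sole candidate).
R7C5 = 9 (sole candidate).
R7C7 = 1 (sole candidate).
R8C5 = 2 (sole candidate).
R8C6 = 4 (sole candidate).
R9C2 = 5 (sole candidate).
R2C4 = 3 (sole candidate).
R3C1 = 3: row 3 has {4,5,6,7,8}; col 1 has {2,5,6,7}; box has {1,2,4,5,6,7,8,9} → only 3 remains.

3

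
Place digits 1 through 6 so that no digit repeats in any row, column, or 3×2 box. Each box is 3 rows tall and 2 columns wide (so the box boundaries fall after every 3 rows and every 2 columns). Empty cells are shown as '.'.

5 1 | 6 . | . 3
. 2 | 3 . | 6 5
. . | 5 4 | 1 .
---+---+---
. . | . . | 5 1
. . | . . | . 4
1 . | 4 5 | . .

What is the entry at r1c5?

r1c4 = 2 (sole candidate).
r1c5 = 4: row 1 has {1,2,3,5,6}; col 5 has {1,5,6}; box has {1,3,5,6} → only 4 remains.

4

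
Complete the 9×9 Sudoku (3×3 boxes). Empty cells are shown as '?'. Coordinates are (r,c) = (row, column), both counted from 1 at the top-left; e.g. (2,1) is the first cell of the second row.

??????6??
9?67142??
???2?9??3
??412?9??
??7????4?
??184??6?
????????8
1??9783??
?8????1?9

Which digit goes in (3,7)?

7

(2,9) = 5 (sole candidate).
(4,9) = 7 (sole candidate).
(6,7) = 5 (sole candidate).
(6,9) = 2 (sole candidate).
(2,2) = 3 (sole candidate).
(2,8) = 8 (sole candidate).
(4,8) = 3 (sole candidate).
(5,7) = 8 (sole candidate).
(5,9) = 1 (sole candidate).
(6,1) = 3 (sole candidate).
(6,2) = 9 (sole candidate).
(6,6) = 7 (sole candidate).
(1,9) = 4 (sole candidate).
(3,7) = 7: row 3 has {2,3,9}; col 7 has {1,2,3,5,6,8,9}; box has {2,3,4,5,6,8} → only 7 remains.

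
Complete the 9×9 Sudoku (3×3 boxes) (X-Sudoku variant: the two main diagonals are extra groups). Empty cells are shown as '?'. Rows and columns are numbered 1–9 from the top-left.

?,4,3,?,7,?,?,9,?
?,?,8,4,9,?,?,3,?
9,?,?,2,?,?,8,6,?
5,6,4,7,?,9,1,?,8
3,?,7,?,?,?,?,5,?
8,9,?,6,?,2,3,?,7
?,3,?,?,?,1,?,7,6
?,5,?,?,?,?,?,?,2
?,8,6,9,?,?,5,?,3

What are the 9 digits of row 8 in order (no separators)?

R1C7 = 2: row 1 has {3,4,7,9}; col 7 has {1,3,5,8}; box has {3,6,8,9} → only 2 remains.
R1C9 = 1: row 1 has {2,3,4,7,9}; col 9 has {2,3,6,7,8}; box has {2,3,6,8,9}; anti-diagonal has {3,5,6,8,9} → only 1 remains.
R2C2 = 1: row 2 has {3,4,8,9}; col 2 has {3,4,5,6,8,9}; box has {3,4,8,9}; main diagonal has {2,3,7} → only 1 remains.
R2C7 = 7: row 2 has {1,3,4,8,9}; col 7 has {1,2,3,5,8}; box has {1,2,3,6,8,9} → only 7 remains.
R2C9 = 5: row 2 has {1,3,4,7,8,9}; col 9 has {1,2,3,6,7,8}; box has {1,2,3,6,7,8,9} → only 5 remains.
R3C2 = 7: row 3 has {2,6,8,9}; col 2 has {1,3,4,5,6,8,9}; box has {1,3,4,8,9} → only 7 remains.
R3C3 = 5: row 3 has {2,6,7,8,9}; col 3 has {3,4,6,7,8}; box has {1,3,4,7,8,9}; main diagonal has {1,2,3,7} → only 5 remains.
R3C6 = 3: row 3 has {2,5,6,7,8,9}; col 6 has {1,2,9}; box has {2,4,7,9} → only 3 remains.
R3C9 = 4: row 3 has {2,3,5,6,7,8,9}; col 9 has {1,2,3,5,6,7,8}; box has {1,2,3,5,6,7,8,9} → only 4 remains.
R4C5 = 3: row 4 has {1,4,5,6,7,8,9}; col 5 has {7,9}; box has {2,6,7,9} → only 3 remains.
R4C8 = 2: row 4 has {1,3,4,5,6,7,8,9}; col 8 has {3,5,6,7,9}; box has {1,3,5,7,8} → only 2 remains.
R5C2 = 2: row 5 has {3,5,7}; col 2 has {1,3,4,5,6,7,8,9}; box has {3,4,5,6,7,8,9} → only 2 remains.
R5C5 = 4: row 5 has {2,3,5,7}; col 5 has {3,7,9}; box has {2,3,6,7,9}; main diagonal has {1,2,3,5,7}; anti-diagonal has {1,3,5,6,8,9} → only 4 remains.
R5C6 = 8: row 5 has {2,3,4,5,7}; col 6 has {1,2,3,9}; box has {2,3,4,6,7,9} → only 8 remains.
R5C9 = 9: row 5 has {2,3,4,5,7,8}; col 9 has {1,2,3,4,5,6,7,8}; box has {1,2,3,5,7,8} → only 9 remains.
R6C3 = 1: row 6 has {2,3,6,7,8,9}; col 3 has {3,4,5,6,7,8}; box has {2,3,4,5,6,7,8,9} → only 1 remains.
R6C5 = 5: row 6 has {1,2,3,6,7,8,9}; col 5 has {3,4,7,9}; box has {2,3,4,6,7,8,9} → only 5 remains.
R6C8 = 4: row 6 has {1,2,3,5,6,7,8,9}; col 8 has {2,3,5,6,7,9}; box has {1,2,3,5,7,8,9} → only 4 remains.
R7C3 = 2: row 7 has {1,3,6,7}; col 3 has {1,3,4,5,6,7,8}; box has {3,5,6,8}; anti-diagonal has {1,3,4,5,6,8,9} → only 2 remains.
R7C5 = 8: row 7 has {1,2,3,6,7}; col 5 has {3,4,5,7,9}; box has {1,9} → only 8 remains.
R7C7 = 9: row 7 has {1,2,3,6,7,8}; col 7 has {1,2,3,5,7,8}; box has {2,3,5,6,7}; main diagonal has {1,2,3,4,5,7} → only 9 remains.
R8C3 = 9: row 8 has {2,5}; col 3 has {1,2,3,4,5,6,7,8}; box has {2,3,5,6,8} → only 9 remains.
R8C4 = 3: row 8 has {2,5,9}; col 4 has {2,4,6,7,9}; box has {1,8,9} → only 3 remains.
R8C5 = 6: row 8 has {2,3,5,9}; col 5 has {3,4,5,7,8,9}; box has {1,3,8,9} → only 6 remains.
R8C7 = 4: row 8 has {2,3,5,6,9}; col 7 has {1,2,3,5,7,8,9}; box has {2,3,5,6,7,9} → only 4 remains.
R8C8 = 8: row 8 has {2,3,4,5,6,9}; col 8 has {2,3,4,5,6,7,9}; box has {2,3,4,5,6,7,9}; main diagonal has {1,2,3,4,5,7,9} → only 8 remains.
R9C1 = 7: row 9 has {3,5,6,8,9}; col 1 has {3,5,8,9}; box has {2,3,5,6,8,9}; anti-diagonal has {1,2,3,4,5,6,8,9} → only 7 remains.
R9C5 = 2: row 9 has {3,5,6,7,8,9}; col 5 has {3,4,5,6,7,8,9}; box has {1,3,6,8,9} → only 2 remains.
R9C6 = 4: row 9 has {2,3,5,6,7,8,9}; col 6 has {1,2,3,8,9}; box has {1,2,3,6,8,9} → only 4 remains.
R9C8 = 1: row 9 has {2,3,4,5,6,7,8,9}; col 8 has {2,3,4,5,6,7,8,9}; box has {2,3,4,5,6,7,8,9} → only 1 remains.
R1C1 = 6: row 1 has {1,2,3,4,7,9}; col 1 has {3,5,7,8,9}; box has {1,3,4,5,7,8,9}; main diagonal has {1,2,3,4,5,7,8,9} → only 6 remains.
R1C6 = 5: row 1 has {1,2,3,4,6,7,9}; col 6 has {1,2,3,4,8,9}; box has {2,3,4,7,9} → only 5 remains.
R2C1 = 2: row 2 has {1,3,4,5,7,8,9}; col 1 has {3,5,6,7,8,9}; box has {1,3,4,5,6,7,8,9} → only 2 remains.
R2C6 = 6: row 2 has {1,2,3,4,5,7,8,9}; col 6 has {1,2,3,4,5,8,9}; box has {2,3,4,5,7,9} → only 6 remains.
R3C5 = 1: row 3 has {2,3,4,5,6,7,8,9}; col 5 has {2,3,4,5,6,7,8,9}; box has {2,3,4,5,6,7,9} → only 1 remains.
R5C4 = 1: row 5 has {2,3,4,5,7,8,9}; col 4 has {2,3,4,6,7,9}; box has {2,3,4,5,6,7,8,9} → only 1 remains.
R5C7 = 6: row 5 has {1,2,3,4,5,7,8,9}; col 7 has {1,2,3,4,5,7,8,9}; box has {1,2,3,4,5,7,8,9} → only 6 remains.
R7C1 = 4: row 7 has {1,2,3,6,7,8,9}; col 1 has {2,3,5,6,7,8,9}; box has {2,3,5,6,7,8,9} → only 4 remains.
R7C4 = 5: row 7 has {1,2,3,4,6,7,8,9}; col 4 has {1,2,3,4,6,7,9}; box has {1,2,3,4,6,8,9} → only 5 remains.
R8C1 = 1: row 8 has {2,3,4,5,6,8,9}; col 1 has {2,3,4,5,6,7,8,9}; box has {2,3,4,5,6,7,8,9} → only 1 remains.
R8C6 = 7: row 8 has {1,2,3,4,5,6,8,9}; col 6 has {1,2,3,4,5,6,8,9}; box has {1,2,3,4,5,6,8,9} → only 7 remains.

159367482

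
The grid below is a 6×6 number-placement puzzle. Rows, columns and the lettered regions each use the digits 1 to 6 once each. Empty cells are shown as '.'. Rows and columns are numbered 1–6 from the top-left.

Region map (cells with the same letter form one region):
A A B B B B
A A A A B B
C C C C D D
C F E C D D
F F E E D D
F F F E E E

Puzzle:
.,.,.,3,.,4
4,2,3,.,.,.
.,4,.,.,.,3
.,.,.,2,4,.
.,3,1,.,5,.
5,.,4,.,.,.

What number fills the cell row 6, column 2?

1

row 6, column 4 = 6: row 6 has {4,5}; col 4 has {2,3}; region has {1} → only 6 remains.
row 6, column 6 = 2: row 6 has {4,5,6}; col 6 has {3,4}; region has {1,6} → only 2 remains.
row 4, column 3 = 5: row 4 has {2,4}; col 3 has {1,3,4}; region has {1,2,6} → only 5 remains.
row 5, column 4 = 4: row 5 has {1,3,5}; col 4 has {2,3,6}; region has {1,2,5,6} → only 4 remains.
row 5, column 6 = 6: row 5 has {1,3,4,5}; col 6 has {2,3,4}; region has {3,4,5} → only 6 remains.
row 6, column 2 = 1: row 6 has {2,4,5,6}; col 2 has {2,3,4}; region has {3,4,5} → only 1 remains.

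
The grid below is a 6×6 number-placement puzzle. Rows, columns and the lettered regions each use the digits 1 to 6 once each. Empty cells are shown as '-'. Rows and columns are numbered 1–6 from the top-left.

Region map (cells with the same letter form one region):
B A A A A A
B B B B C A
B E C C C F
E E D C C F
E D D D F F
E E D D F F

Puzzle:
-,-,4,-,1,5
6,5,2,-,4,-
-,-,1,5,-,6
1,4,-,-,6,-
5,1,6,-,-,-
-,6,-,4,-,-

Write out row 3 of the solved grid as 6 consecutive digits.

431526

r1c1 = 3 (sole candidate).
r1c2 = 2 (sole candidate).
r1c4 = 6 (sole candidate).
r2c4 = 1 (sole candidate).
r2c6 = 3 (sole candidate).
r3c1 = 4: row 3 has {1,5,6}; col 1 has {1,3,5,6}; region has {1,2,3,5,6} → only 4 remains.
r3c2 = 3: row 3 has {1,4,5,6}; col 2 has {1,2,4,5,6}; region has {1,4,5,6} → only 3 remains.
r3c5 = 2: row 3 has {1,3,4,5,6}; col 5 has {1,4,6}; region has {1,4,5,6} → only 2 remains.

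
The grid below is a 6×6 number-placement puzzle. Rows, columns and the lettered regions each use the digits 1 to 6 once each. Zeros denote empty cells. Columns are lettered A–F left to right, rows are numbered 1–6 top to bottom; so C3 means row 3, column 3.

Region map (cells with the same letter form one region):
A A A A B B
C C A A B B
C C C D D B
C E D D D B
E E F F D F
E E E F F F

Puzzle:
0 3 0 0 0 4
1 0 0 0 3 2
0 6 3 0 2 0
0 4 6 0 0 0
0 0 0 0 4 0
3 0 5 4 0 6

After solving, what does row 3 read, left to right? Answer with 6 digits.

463125

B2 = 5: row 2 has {1,2,3}; col 2 has {3,4,6}; region has {1,3,6} → only 5 remains.
C2 = 4: row 2 has {1,2,3,5}; col 3 has {3,5,6}; region has {3} → only 4 remains.
D2 = 6: row 2 has {1,2,3,4,5}; col 4 has {4}; region has {3,4} → only 6 remains.
A3 = 4: row 3 has {2,3,6}; col 1 has {1,3}; region has {1,3,5,6} → only 4 remains.
A4 = 2: row 4 has {4,6}; col 1 has {1,3,4}; region has {1,3,4,5,6} → only 2 remains.
A5 = 6: row 5 has {4}; col 1 has {1,2,3,4}; region has {3,4,5} → only 6 remains.
E6 = 1: row 6 has {3,4,5,6}; col 5 has {2,3,4}; region has {4,6} → only 1 remains.
A1 = 5: row 1 has {3,4}; col 1 has {1,2,3,4,6}; region has {3,4,6} → only 5 remains.
E1 = 6: row 1 has {3,4,5}; col 5 has {1,2,3,4}; region has {2,3,4} → only 6 remains.
E4 = 5: row 4 has {2,4,6}; col 5 has {1,2,3,4,6}; region has {2,4,6} → only 5 remains.
F4 = 1: row 4 has {2,4,5,6}; col 6 has {2,4,6}; region has {2,3,4,6} → only 1 remains.
C5 = 2: row 5 has {4,6}; col 3 has {3,4,5,6}; region has {1,4,6} → only 2 remains.
B6 = 2: row 6 has {1,3,4,5,6}; col 2 has {3,4,5,6}; region has {3,4,5,6} → only 2 remains.
C1 = 1: row 1 has {3,4,5,6}; col 3 has {2,3,4,5,6}; region has {3,4,5,6} → only 1 remains.
D1 = 2: row 1 has {1,3,4,5,6}; col 4 has {4,6}; region has {1,3,4,5,6} → only 2 remains.
D3 = 1: row 3 has {2,3,4,6}; col 4 has {2,4,6}; region has {2,4,5,6} → only 1 remains.
F3 = 5: row 3 has {1,2,3,4,6}; col 6 has {1,2,4,6}; region has {1,2,3,4,6} → only 5 remains.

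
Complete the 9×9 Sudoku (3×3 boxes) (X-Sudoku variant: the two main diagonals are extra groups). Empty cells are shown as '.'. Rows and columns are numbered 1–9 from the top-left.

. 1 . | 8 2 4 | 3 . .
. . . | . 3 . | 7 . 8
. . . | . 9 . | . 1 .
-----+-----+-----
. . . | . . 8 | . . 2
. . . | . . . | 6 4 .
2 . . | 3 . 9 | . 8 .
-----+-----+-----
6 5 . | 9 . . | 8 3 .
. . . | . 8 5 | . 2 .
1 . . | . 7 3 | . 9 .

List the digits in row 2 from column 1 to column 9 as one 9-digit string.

942531768

R5C5 = 5 (sole candidate).
R1C1 = 7 (sole candidate).
R2C8 = 6: row 2 has {3,7,8}; col 8 has {1,2,3,4,8,9}; box has {1,3,7,8}; anti-diagonal has {1,3,5,8} → only 6 remains.
R1C8 = 5 (sole candidate).
R1C9 = 9 (sole candidate).
R2C2 = 4: row 2 has {3,6,7,8}; col 2 has {1,5}; box has {1,7}; main diagonal has {2,5,7,8,9} → only 4 remains.
R2C6 = 1: row 2 has {3,4,6,7,8}; col 6 has {3,4,5,8,9}; box has {2,3,4,8,9} → only 1 remains.
R3C9 = 4 (sole candidate).
R4C8 = 7 (sole candidate).
R7C6 = 2 (sole candidate).
R8C2 = 7 (sole candidate).
R9C9 = 6 (sole candidate).
R1C3 = 6 (sole candidate).
R2C4 = 5: row 2 has {1,3,4,6,7,8}; col 4 has {3,8,9}; box has {1,2,3,4,8,9} → only 5 remains.
R3C3 = 3 (sole candidate).
R3C7 = 2 (sole candidate).
R4C4 = 1 (sole candidate).
R5C6 = 7 (sole candidate).
R6C2 = 6 (sole candidate).
R6C5 = 4 (sole candidate).
R7C3 = 4 (sole candidate).
R7C5 = 1 (sole candidate).
R7C9 = 7 (sole candidate).
R8C3 = 9 (sole candidate).
R8C9 = 1 (sole candidate).
R9C4 = 4 (sole candidate).
R9C7 = 5 (sole candidate).
R2C1 = 9: row 2 has {1,3,4,5,6,7,8}; col 1 has {1,2,6,7}; box has {1,3,4,6,7} → only 9 remains.
R2C3 = 2: row 2 has {1,3,4,5,6,7,8,9}; col 3 has {3,4,6,9}; box has {1,3,4,6,7,9} → only 2 remains.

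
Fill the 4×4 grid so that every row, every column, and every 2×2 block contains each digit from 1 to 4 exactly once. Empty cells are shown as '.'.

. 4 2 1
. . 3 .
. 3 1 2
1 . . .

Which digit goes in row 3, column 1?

row 1, column 1 = 3: row 1 has {1,2,4}; col 1 has {1}; box has {4} → only 3 remains.
row 2, column 1 = 2: row 2 has {3}; col 1 has {1,3}; box has {3,4} → only 2 remains.
row 2, column 2 = 1: row 2 has {2,3}; col 2 has {3,4}; box has {2,3,4} → only 1 remains.
row 2, column 4 = 4: row 2 has {1,2,3}; col 4 has {1,2}; box has {1,2,3} → only 4 remains.
row 3, column 1 = 4: row 3 has {1,2,3}; col 1 has {1,2,3}; box has {1,3} → only 4 remains.

4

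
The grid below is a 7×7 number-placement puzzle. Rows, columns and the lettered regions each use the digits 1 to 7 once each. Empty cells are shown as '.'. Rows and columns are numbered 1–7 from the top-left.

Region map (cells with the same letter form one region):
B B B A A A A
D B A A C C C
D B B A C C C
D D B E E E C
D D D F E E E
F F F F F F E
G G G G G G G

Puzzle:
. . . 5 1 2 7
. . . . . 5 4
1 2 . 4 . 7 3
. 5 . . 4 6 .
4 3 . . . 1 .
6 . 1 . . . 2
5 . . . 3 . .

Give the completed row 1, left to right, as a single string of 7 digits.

3645127

row 1, column 1 = 3: row 1 has {1,2,5,7}; col 1 has {1,4,5,6}; region has {2} → only 3 remains.
row 3, column 5 = 6: row 3 has {1,2,3,4,7}; col 5 has {1,3,4}; region has {3,4,5,7} → only 6 remains.
row 4, column 3 = 7: row 4 has {4,5,6}; col 3 has {1}; region has {2,3} → only 7 remains.
row 4, column 4 = 3: row 4 has {4,5,6,7}; col 4 has {4,5}; region has {1,2,4,6} → only 3 remains.
row 4, column 7 = 1: row 4 has {3,4,5,6,7}; col 7 has {2,3,4,7}; region has {3,4,5,6,7} → only 1 remains.
row 5, column 7 = 5: row 5 has {1,3,4}; col 7 has {1,2,3,4,7}; region has {1,2,3,4,6} → only 5 remains.
row 6, column 4 = 7: row 6 has {1,2,6}; col 4 has {3,4,5}; region has {1,6} → only 7 remains.
row 6, column 5 = 5: row 6 has {1,2,6,7}; col 5 has {1,3,4,6}; region has {1,6,7} → only 5 remains.
row 7, column 6 = 4: row 7 has {3,5}; col 6 has {1,2,5,6,7}; region has {3,5} → only 4 remains.
row 7, column 7 = 6: row 7 has {3,4,5}; col 7 has {1,2,3,4,5,7}; region has {3,4,5} → only 6 remains.
row 2, column 4 = 6: row 2 has {4,5}; col 4 has {3,4,5,7}; region has {1,2,4,5,7} → only 6 remains.
row 2, column 5 = 2: row 2 has {4,5,6}; col 5 has {1,3,4,5,6}; region has {1,3,4,5,6,7} → only 2 remains.
row 3, column 3 = 5: row 3 has {1,2,3,4,6,7}; col 3 has {1,7}; region has {2,3,7} → only 5 remains.
row 4, column 1 = 2: row 4 has {1,3,4,5,6,7}; col 1 has {1,3,4,5,6}; region has {1,3,4,5} → only 2 remains.
row 5, column 3 = 6: row 5 has {1,3,4,5}; col 3 has {1,5,7}; region has {1,2,3,4,5} → only 6 remains.
row 5, column 4 = 2: row 5 has {1,3,4,5,6}; col 4 has {3,4,5,6,7}; region has {1,5,6,7} → only 2 remains.
row 5, column 5 = 7: row 5 has {1,2,3,4,5,6}; col 5 has {1,2,3,4,5,6}; region has {1,2,3,4,5,6} → only 7 remains.
row 6, column 2 = 4: row 6 has {1,2,5,6,7}; col 2 has {2,3,5}; region has {1,2,5,6,7} → only 4 remains.
row 6, column 6 = 3: row 6 has {1,2,4,5,6,7}; col 6 has {1,2,4,5,6,7}; region has {1,2,4,5,6,7} → only 3 remains.
row 7, column 3 = 2: row 7 has {3,4,5,6}; col 3 has {1,5,6,7}; region has {3,4,5,6} → only 2 remains.
row 7, column 4 = 1: row 7 has {2,3,4,5,6}; col 4 has {2,3,4,5,6,7}; region has {2,3,4,5,6} → only 1 remains.
row 1, column 2 = 6: row 1 has {1,2,3,5,7}; col 2 has {2,3,4,5}; region has {2,3,5,7} → only 6 remains.
row 1, column 3 = 4: row 1 has {1,2,3,5,6,7}; col 3 has {1,2,5,6,7}; region has {2,3,5,6,7} → only 4 remains.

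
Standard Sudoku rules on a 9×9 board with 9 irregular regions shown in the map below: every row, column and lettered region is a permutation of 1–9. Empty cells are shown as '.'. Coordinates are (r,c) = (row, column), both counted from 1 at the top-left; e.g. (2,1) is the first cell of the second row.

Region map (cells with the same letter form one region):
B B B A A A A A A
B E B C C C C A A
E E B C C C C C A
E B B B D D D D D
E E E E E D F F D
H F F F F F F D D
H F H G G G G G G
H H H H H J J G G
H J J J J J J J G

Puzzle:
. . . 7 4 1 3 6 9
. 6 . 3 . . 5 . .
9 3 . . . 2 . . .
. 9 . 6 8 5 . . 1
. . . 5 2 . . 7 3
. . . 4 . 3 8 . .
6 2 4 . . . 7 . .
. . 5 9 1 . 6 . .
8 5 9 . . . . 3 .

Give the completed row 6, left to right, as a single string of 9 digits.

(1,2) = 8: row 1 has {1,3,4,6,7,9}; col 2 has {2,3,5,6,9}; region has {6,9} → only 8 remains.
(1,3) = 2: row 1 has {1,3,4,6,7,8,9}; col 3 has {4,5,9}; region has {6,8,9} → only 2 remains.
(6,2) = 1: row 6 has {3,4,8}; col 2 has {2,3,5,6,8,9}; region has {2,3,4,7,8} → only 1 remains.
(6,3) = 6: row 6 has {1,3,4,8}; col 3 has {2,4,5,9}; region has {1,2,3,4,7,8} → only 6 remains.
(8,2) = 7: row 8 has {1,5,6,9}; col 2 has {1,2,3,5,6,8,9}; region has {1,4,5,6,8,9} → only 7 remains.
(9,5) = 7: row 9 has {3,5,8,9}; col 5 has {1,2,4,8}; region has {3,5,6,9} → only 7 remains.
(9,6) = 4: row 9 has {3,5,7,8,9}; col 6 has {1,2,3,5}; region has {3,5,6,7,9} → only 4 remains.
(1,1) = 5: row 1 has {1,2,3,4,6,7,8,9}; col 1 has {6,8,9}; region has {2,6,8,9} → only 5 remains.
(2,5) = 9: row 2 has {3,5,6}; col 5 has {1,2,4,7,8}; region has {2,3,5} → only 9 remains.
(3,5) = 6: row 3 has {2,3,9}; col 5 has {1,2,4,7,8,9}; region has {2,3,5,9} → only 6 remains.
(5,2) = 4: row 5 has {2,3,5,7}; col 2 has {1,2,3,5,6,7,8,9}; region has {2,3,5,6,9} → only 4 remains.
(5,7) = 9: row 5 has {2,3,4,5,7}; col 7 has {3,5,6,7,8}; region has {1,2,3,4,6,7,8} → only 9 remains.
(6,1) = 2: row 6 has {1,3,4,6,8}; col 1 has {5,6,8,9}; region has {1,4,5,6,7,8,9} → only 2 remains.
(6,5) = 5: row 6 has {1,2,3,4,6,8}; col 5 has {1,2,4,6,7,8,9}; region has {1,2,3,4,6,7,8,9} → only 5 remains.
(6,8) = 9: row 6 has {1,2,3,4,5,6,8}; col 8 has {3,6,7}; region has {1,3,5,8} → only 9 remains.
(6,9) = 7: row 6 has {1,2,3,4,5,6,8,9}; col 9 has {1,3,9}; region has {1,3,5,8,9} → only 7 remains.

216453897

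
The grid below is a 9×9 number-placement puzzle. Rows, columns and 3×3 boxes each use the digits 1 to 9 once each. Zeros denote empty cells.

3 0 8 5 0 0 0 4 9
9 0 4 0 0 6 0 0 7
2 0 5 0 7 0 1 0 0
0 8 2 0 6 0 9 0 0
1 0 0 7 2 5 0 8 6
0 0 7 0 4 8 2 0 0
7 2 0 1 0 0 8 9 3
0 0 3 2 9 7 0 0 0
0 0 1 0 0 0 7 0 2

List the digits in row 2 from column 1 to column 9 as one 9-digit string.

914836527

r1c5 = 1 (sole candidate).
r1c6 = 2 (sole candidate).
r1c7 = 6 (sole candidate).
r2c2 = 1: row 2 has {4,6,7,9}; col 2 has {2,8}; box has {2,3,4,5,8,9} → only 1 remains.
r3c2 = 6 (sole candidate).
r3c8 = 3 (sole candidate).
r3c9 = 8 (sole candidate).
r4c4 = 3 (sole candidate).
r4c6 = 1 (sole candidate).
r5c3 = 9 (sole candidate).
r6c4 = 9 (sole candidate).
r7c3 = 6 (sole candidate).
r7c5 = 5 (sole candidate).
r7c6 = 4 (sole candidate).
r9c6 = 3 (sole candidate).
r1c2 = 7 (sole candidate).
r2c4 = 8: row 2 has {1,4,6,7,9}; col 4 has {1,2,3,5,7,9}; box has {1,2,5,6,7} → only 8 remains.
r2c5 = 3: row 2 has {1,4,6,7,8,9}; col 5 has {1,2,4,5,6,7,9}; box has {1,2,5,6,7,8} → only 3 remains.
r2c7 = 5: row 2 has {1,3,4,6,7,8,9}; col 7 has {1,2,6,7,8,9}; box has {1,3,4,6,7,8,9} → only 5 remains.
r2c8 = 2: row 2 has {1,3,4,5,6,7,8,9}; col 8 has {3,4,8,9}; box has {1,3,4,5,6,7,8,9} → only 2 remains.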